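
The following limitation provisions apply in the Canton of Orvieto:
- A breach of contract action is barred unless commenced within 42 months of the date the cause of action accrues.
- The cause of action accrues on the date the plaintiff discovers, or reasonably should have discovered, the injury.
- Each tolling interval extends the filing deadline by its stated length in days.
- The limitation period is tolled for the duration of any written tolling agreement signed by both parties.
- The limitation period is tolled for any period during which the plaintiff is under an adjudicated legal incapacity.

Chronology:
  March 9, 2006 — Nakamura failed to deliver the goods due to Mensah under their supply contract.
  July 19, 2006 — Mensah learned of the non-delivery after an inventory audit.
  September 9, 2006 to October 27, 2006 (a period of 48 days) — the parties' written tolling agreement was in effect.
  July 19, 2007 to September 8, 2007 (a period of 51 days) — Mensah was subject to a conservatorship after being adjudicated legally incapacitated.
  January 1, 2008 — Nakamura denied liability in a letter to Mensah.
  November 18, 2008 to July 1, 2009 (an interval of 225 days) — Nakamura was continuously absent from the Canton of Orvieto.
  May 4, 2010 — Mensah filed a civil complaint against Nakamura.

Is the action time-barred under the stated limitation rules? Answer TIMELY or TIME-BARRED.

The claim did not accrue until Mensah discovered the injury on July 19, 2006; the March 9, 2006 act date does not start the clock under the stated rule.
The untolled deadline — 42 months after July 19, 2006 — is January 19, 2010.
The period was tolled for 48 days by the written tolling agreement (September 9, 2006 to October 27, 2006), pushing the deadline to March 8, 2010.
The period was tolled for 51 days by the plaintiff's legal incapacity (July 19, 2007 to September 8, 2007), pushing the deadline to April 28, 2010.
The defendant's absence from the jurisdiction from November 18, 2008 to July 1, 2009 does not toll the period, because no stated rule makes the defendant's absence a tolling event.
The other events in the timeline have no effect on the limitation period under the stated rules.
Mensah filed on May 4, 2010, after the April 28, 2010 deadline, so the action is time-barred.

TIME-BARRED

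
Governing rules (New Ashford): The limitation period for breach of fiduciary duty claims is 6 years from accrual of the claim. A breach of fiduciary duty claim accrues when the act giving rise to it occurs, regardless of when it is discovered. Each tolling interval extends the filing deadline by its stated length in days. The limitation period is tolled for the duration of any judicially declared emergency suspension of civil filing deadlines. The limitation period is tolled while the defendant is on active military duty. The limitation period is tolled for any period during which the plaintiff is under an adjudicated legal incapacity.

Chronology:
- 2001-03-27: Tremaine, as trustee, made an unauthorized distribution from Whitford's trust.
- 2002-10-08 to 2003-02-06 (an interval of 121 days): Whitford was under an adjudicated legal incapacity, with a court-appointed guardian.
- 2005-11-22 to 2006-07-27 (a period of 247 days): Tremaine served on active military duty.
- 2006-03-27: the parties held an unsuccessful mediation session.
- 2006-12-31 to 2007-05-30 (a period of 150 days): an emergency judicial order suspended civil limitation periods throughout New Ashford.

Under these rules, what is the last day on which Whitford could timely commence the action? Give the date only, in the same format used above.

2008-08-26

The claim accrued on 2001-03-27, the date of the act.
Adding the 6 years base period to 2001-03-27 gives a deadline of 2007-03-27, before any tolling.
The period was tolled for 121 days by the plaintiff's legal incapacity (2002-10-08 to 2003-02-06), pushing the deadline to 2007-07-26.
The defendant's active military service from 2005-11-22 to 2006-07-27 tolled the period for 247 days, extending the deadline to 2008-03-29.
The period was tolled for 150 days by the emergency suspension of filing deadlines (2006-12-31 to 2007-05-30), pushing the deadline to 2008-08-26.
The other events in the timeline have no effect on the limitation period under the stated rules.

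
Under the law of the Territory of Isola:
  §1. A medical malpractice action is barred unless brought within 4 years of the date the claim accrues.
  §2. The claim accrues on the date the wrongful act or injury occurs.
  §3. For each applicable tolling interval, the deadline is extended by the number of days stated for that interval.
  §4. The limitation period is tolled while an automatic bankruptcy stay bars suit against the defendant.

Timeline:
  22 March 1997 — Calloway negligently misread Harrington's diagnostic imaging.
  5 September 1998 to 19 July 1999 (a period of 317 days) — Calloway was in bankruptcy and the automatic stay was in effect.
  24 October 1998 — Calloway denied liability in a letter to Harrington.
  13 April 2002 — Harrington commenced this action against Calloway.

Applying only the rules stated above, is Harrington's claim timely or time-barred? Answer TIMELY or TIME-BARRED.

TIME-BARRED

The limitation period began to run on 22 March 1997.
Adding the 4 years base period to 22 March 1997 gives a deadline of 22 March 2001, before any tolling.
The automatic bankruptcy stay from 5 September 1998 to 19 July 1999 tolled the period for 317 days, extending the deadline to 2 February 2002.
The other events in the timeline have no effect on the limitation period under the stated rules.
Harrington filed on 13 April 2002, after the 2 February 2002 deadline, so the action is time-barred.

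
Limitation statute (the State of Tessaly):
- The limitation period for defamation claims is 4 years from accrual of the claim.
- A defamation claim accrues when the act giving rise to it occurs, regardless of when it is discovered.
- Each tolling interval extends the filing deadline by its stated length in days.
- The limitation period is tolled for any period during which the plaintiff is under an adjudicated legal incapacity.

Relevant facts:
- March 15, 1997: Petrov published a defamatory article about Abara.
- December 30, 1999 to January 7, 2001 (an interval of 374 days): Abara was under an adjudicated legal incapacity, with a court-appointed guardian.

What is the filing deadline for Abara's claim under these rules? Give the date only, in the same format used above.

March 24, 2002

The claim accrued on March 15, 1997, the date of the act.
The untolled deadline — 4 years after March 15, 1997 — is March 15, 2001.
The plaintiff's legal incapacity from December 30, 1999 to January 7, 2001 tolled the period for 374 days, extending the deadline to March 24, 2002.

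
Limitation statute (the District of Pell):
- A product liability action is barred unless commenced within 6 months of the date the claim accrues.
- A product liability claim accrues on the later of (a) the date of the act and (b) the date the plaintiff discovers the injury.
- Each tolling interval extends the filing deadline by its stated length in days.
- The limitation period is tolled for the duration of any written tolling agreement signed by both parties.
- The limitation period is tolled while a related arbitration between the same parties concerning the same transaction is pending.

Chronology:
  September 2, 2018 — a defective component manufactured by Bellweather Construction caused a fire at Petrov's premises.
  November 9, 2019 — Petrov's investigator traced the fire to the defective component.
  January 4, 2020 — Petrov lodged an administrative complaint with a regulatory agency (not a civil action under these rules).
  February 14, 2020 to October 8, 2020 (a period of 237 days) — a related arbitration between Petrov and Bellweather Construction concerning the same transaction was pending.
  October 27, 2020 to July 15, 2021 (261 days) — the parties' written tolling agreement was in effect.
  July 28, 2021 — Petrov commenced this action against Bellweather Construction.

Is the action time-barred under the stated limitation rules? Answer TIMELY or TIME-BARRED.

TIMELY

Taking the later of the act (September 2, 2018) and discovery (November 9, 2019), the claim accrued on November 9, 2019.
The untolled deadline — 6 months after November 9, 2019 — is May 9, 2020.
Because the pending related arbitration ran from February 14, 2020 to October 8, 2020, the deadline is extended by 237 days to January 1, 2021.
The written tolling agreement from October 27, 2020 to July 15, 2021 tolled the period for 261 days, extending the deadline to September 19, 2021.
The other events in the timeline have no effect on the limitation period under the stated rules.
Petrov filed on July 28, 2021, before the September 19, 2021 deadline, so the action is timely.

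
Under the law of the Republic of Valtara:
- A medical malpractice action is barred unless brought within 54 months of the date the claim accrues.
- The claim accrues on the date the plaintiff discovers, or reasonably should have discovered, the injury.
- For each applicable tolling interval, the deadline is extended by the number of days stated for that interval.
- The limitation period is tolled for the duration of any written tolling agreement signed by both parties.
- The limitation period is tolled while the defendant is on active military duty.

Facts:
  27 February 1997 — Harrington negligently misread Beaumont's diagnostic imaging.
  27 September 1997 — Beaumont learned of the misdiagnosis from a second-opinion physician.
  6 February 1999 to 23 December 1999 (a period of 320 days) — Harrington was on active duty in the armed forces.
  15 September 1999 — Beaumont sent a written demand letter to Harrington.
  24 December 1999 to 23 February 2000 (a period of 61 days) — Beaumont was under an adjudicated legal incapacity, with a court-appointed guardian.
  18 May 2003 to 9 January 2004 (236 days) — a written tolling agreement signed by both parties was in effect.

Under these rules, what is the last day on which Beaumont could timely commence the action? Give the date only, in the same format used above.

Under the discovery rule, the claim accrued on 27 September 1997, when Beaumont discovered the injury — not on the 27 February 1997 date of the underlying act.
Adding the 54 months base period to 27 September 1997 gives a deadline of 27 March 2002, before any tolling.
Because the defendant's active military service ran from 6 February 1999 to 23 December 1999, the deadline is extended by 320 days to 10 February 2003.
The written tolling agreement from 18 May 2003 to 9 January 2004 began after the period had already run on 10 February 2003, so it has no tolling effect.
The plaintiff's legal incapacity from 24 December 1999 to 23 February 2000 does not toll the period, because no stated rule makes the plaintiff's incapacity a tolling event.
Nothing else in the chronology tolls or restarts the period.

10 February 2003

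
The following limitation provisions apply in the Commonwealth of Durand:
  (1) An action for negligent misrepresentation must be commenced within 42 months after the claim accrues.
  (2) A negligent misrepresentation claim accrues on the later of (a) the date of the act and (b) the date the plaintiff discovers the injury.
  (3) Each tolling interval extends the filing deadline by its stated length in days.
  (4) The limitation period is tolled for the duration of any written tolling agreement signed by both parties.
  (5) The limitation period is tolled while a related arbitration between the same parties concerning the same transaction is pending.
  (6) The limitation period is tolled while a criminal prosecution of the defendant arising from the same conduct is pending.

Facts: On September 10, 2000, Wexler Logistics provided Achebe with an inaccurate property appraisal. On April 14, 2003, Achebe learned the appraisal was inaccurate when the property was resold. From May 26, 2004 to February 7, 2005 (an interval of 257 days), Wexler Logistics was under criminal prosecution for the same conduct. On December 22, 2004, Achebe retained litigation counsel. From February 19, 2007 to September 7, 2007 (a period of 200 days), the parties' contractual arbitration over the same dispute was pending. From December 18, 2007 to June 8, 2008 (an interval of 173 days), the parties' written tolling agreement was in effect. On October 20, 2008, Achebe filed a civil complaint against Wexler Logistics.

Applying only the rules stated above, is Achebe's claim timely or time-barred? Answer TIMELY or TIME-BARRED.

TIME-BARRED

The claim accrued on April 14, 2003 — the later of the September 10, 2000 act and the April 14, 2003 discovery.
42 months from April 14, 2003 is October 14, 2006.
Because the pending criminal prosecution ran from May 26, 2004 to February 7, 2005, the deadline is extended by 257 days to June 28, 2007.
Because the pending related arbitration ran from February 19, 2007 to September 7, 2007, the deadline is extended by 200 days to January 14, 2008.
Because the written tolling agreement ran from December 18, 2007 to June 8, 2008, the deadline is extended by 173 days to July 5, 2008.
The other events in the timeline have no effect on the limitation period under the stated rules.
Filing on October 20, 2008 missed the July 5, 2008 deadline — the action is time-barred.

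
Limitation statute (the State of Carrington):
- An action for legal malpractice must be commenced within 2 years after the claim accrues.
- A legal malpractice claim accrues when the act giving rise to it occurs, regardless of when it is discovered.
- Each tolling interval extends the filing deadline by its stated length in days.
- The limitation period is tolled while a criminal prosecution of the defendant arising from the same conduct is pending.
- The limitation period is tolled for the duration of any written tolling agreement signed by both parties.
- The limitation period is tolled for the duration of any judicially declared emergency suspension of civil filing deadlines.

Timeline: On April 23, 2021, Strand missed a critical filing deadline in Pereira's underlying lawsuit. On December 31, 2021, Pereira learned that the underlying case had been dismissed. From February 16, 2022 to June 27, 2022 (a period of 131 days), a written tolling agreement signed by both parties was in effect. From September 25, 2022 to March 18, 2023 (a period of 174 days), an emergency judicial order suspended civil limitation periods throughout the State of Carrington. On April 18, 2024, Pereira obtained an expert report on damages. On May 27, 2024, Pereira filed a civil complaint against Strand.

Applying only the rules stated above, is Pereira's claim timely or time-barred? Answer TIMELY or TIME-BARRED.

The claim accrued on April 23, 2021, when the wrongful act occurred; under the stated occurrence rule the December 31, 2021 discovery does not delay accrual.
Adding the 2 years base period to April 23, 2021 gives a deadline of April 23, 2023, before any tolling.
The period was tolled for 131 days by the written tolling agreement (February 16, 2022 to June 27, 2022), pushing the deadline to September 1, 2023.
The emergency suspension of filing deadlines from September 25, 2022 to March 18, 2023 tolled the period for 174 days, extending the deadline to February 22, 2024.
The other events in the timeline have no effect on the limitation period under the stated rules.
Pereira filed on May 27, 2024, after the February 22, 2024 deadline, so the action is time-barred.

TIME-BARRED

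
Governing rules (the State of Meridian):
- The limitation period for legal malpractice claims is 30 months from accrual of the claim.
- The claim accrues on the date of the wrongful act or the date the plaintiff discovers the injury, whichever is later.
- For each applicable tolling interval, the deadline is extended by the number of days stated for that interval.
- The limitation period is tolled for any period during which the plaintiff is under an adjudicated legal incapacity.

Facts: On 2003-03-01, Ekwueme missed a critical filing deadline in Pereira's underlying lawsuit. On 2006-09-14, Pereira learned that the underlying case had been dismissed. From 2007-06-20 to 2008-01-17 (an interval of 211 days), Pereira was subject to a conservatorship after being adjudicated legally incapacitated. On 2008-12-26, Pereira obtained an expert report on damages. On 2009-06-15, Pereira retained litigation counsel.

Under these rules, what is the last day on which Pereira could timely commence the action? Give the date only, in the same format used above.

The claim accrued on 2006-09-14 — the later of the 2003-03-01 act and the 2006-09-14 discovery.
30 months from 2006-09-14 is 2009-03-14.
Because the plaintiff's legal incapacity ran from 2007-06-20 to 2008-01-17, the deadline is extended by 211 days to 2009-10-11.
None of the other events listed affects the running of the period under the stated rules.

2009-10-11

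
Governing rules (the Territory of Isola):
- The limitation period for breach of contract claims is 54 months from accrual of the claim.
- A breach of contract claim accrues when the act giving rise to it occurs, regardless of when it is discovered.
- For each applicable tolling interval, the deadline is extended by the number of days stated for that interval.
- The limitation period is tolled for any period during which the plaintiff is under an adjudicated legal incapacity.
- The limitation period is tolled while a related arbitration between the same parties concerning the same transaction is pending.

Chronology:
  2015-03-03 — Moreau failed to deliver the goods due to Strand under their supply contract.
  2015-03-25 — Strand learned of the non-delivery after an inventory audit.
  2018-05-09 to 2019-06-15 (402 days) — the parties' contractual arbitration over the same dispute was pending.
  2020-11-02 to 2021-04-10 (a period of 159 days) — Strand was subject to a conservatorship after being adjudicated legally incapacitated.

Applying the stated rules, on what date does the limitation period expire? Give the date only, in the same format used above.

2020-10-09

Because the rule ties accrual to occurrence, the claim accrued on 2015-03-03, not on the 2015-03-25 discovery date.
54 months from 2015-03-03 is 2019-09-03.
The pending related arbitration from 2018-05-09 to 2019-06-15 tolled the period for 402 days, extending the deadline to 2020-10-09.
The plaintiff's legal incapacity starting 2020-11-02 came too late — the period had run on 2020-10-09 — and so does not extend the deadline.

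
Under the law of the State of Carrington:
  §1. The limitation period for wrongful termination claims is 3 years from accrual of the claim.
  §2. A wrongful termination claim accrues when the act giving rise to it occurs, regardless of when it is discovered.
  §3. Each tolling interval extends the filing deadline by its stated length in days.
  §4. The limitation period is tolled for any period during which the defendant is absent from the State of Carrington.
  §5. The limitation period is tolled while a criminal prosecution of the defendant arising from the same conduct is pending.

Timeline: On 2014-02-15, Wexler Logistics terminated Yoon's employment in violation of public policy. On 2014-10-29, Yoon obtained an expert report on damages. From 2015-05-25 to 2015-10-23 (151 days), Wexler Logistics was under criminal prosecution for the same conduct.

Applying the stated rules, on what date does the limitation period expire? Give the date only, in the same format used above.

The limitation period began to run on 2014-02-15.
The untolled deadline — 3 years after 2014-02-15 — is 2017-02-15.
The period was tolled for 151 days by the pending criminal prosecution (2015-05-25 to 2015-10-23), pushing the deadline to 2017-07-16.
Nothing else in the chronology tolls or restarts the period.

2017-07-16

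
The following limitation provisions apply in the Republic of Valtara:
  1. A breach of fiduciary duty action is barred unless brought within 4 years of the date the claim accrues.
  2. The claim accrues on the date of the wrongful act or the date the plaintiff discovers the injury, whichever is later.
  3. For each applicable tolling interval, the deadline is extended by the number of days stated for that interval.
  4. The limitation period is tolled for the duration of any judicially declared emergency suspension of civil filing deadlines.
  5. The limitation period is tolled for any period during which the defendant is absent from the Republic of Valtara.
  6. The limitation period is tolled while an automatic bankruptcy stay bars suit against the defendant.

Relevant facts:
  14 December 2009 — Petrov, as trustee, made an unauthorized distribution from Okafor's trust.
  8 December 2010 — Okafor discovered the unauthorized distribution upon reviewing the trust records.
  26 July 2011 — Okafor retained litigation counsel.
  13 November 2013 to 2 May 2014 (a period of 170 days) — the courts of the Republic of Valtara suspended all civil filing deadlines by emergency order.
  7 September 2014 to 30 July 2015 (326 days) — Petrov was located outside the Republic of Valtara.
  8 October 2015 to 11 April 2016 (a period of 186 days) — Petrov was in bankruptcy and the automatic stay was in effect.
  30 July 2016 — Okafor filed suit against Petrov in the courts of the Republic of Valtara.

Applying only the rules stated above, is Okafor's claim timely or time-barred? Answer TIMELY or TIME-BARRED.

Taking the later of the act (14 December 2009) and discovery (8 December 2010), the claim accrued on 8 December 2010.
4 years from 8 December 2010 is 8 December 2014.
The period was tolled for 170 days by the emergency suspension of filing deadlines (13 November 2013 to 2 May 2014), pushing the deadline to 27 May 2015.
Because the defendant's absence from the jurisdiction ran from 7 September 2014 to 30 July 2015, the deadline is extended by 326 days to 17 April 2016.
Because the automatic bankruptcy stay ran from 8 October 2015 to 11 April 2016, the deadline is extended by 186 days to 20 October 2016.
None of the other events listed affects the running of the period under the stated rules.
Filing on 30 July 2016 beat the 20 October 2016 deadline — the action is timely.

TIMELY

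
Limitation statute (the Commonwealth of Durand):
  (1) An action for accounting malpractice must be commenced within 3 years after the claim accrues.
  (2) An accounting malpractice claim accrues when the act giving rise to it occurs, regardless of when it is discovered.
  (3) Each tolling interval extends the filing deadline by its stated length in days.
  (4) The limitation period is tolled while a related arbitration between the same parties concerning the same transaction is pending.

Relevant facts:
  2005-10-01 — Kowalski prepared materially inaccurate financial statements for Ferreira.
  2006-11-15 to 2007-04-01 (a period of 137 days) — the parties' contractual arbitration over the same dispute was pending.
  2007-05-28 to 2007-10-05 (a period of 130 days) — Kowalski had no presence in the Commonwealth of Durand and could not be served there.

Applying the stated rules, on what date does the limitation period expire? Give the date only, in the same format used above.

The limitation period began to run on 2005-10-01.
Adding the 3 years base period to 2005-10-01 gives a deadline of 2008-10-01, before any tolling.
The period was tolled for 137 days by the pending related arbitration (2006-11-15 to 2007-04-01), pushing the deadline to 2009-02-15.
The defendant's absence from the jurisdiction from 2007-05-28 to 2007-10-05 does not toll the period, because no stated rule makes the defendant's absence a tolling event.

2009-02-15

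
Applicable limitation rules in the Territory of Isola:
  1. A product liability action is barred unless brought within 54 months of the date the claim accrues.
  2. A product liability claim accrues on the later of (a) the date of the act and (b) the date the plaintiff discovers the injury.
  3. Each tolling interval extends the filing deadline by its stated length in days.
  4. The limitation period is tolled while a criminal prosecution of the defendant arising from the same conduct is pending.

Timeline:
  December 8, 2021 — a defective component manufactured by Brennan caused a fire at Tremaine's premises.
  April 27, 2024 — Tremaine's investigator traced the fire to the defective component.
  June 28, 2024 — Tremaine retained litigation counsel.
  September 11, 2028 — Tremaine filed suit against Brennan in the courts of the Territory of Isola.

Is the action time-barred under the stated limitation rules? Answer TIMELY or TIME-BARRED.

Because discovery on April 27, 2024 post-dates the December 8, 2021 act, accrual under the later-of rule falls on April 27, 2024.
54 months from April 27, 2024 is October 27, 2028.
The other events in the timeline have no effect on the limitation period under the stated rules.
Filing on September 11, 2028 beat the October 27, 2028 deadline — the action is timely.

TIMELY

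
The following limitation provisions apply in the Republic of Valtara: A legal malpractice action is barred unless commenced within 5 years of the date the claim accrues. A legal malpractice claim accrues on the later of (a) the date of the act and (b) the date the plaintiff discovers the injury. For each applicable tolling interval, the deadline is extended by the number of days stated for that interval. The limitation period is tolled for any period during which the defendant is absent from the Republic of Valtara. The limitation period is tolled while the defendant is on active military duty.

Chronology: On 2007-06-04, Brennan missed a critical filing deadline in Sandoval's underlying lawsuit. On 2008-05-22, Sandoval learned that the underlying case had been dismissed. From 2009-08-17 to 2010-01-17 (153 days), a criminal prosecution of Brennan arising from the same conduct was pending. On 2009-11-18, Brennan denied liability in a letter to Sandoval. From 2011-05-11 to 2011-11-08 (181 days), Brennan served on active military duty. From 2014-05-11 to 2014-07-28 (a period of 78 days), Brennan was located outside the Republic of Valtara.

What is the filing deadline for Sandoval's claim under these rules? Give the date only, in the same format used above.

The claim accrued on 2008-05-22 — the later of the 2007-06-04 act and the 2008-05-22 discovery.
5 years from 2008-05-22 is 2013-05-22.
Because the defendant's active military service ran from 2011-05-11 to 2011-11-08, the deadline is extended by 181 days to 2013-11-19.
By the time the defendant's absence from the jurisdiction began on 2014-05-11, the limitation period had already expired on 2013-11-19; that interval cannot revive it.
The pending criminal prosecution from 2009-08-17 to 2010-01-17 does not toll the period, because no stated rule makes a criminal prosecution a tolling event.
The other events in the timeline have no effect on the limitation period under the stated rules.

2013-11-19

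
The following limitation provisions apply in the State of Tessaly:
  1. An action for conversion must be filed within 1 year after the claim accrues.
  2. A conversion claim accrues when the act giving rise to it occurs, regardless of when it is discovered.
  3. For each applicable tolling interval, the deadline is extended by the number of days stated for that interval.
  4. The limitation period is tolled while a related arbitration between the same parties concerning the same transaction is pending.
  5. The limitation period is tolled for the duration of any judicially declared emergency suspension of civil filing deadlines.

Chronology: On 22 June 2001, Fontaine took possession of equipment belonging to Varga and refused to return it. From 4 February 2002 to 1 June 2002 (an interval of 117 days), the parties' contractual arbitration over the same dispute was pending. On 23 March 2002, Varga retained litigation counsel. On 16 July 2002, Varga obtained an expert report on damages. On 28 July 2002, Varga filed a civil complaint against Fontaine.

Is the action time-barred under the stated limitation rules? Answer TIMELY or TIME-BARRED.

TIMELY

The claim accrued on 22 June 2001, the date of the act.
Adding the 1 year base period to 22 June 2001 gives a deadline of 22 June 2002, before any tolling.
The pending related arbitration from 4 February 2002 to 1 June 2002 tolled the period for 117 days, extending the deadline to 17 October 2002.
The other events in the timeline have no effect on the limitation period under the stated rules.
The 28 July 2002 filing precedes the 17 October 2002 deadline; the claim is timely.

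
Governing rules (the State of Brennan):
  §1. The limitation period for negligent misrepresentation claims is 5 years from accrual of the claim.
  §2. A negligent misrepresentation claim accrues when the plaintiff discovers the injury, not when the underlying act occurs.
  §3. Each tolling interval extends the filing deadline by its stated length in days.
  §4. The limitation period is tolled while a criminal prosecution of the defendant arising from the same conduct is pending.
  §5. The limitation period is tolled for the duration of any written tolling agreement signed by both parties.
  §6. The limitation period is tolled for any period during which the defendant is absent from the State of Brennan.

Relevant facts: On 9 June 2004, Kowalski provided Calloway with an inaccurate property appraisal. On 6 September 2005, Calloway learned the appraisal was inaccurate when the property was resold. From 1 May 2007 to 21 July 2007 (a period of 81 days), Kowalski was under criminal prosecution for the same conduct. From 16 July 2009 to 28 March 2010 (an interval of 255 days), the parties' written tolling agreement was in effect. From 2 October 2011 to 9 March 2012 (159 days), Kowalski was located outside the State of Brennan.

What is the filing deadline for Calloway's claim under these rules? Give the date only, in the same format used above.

Accrual is tied to discovery, so the period began on 6 September 2005 rather than on 9 June 2004 when the act occurred.
5 years from 6 September 2005 is 6 September 2010.
The period was tolled for 81 days by the pending criminal prosecution (1 May 2007 to 21 July 2007), pushing the deadline to 26 November 2010.
The written tolling agreement from 16 July 2009 to 28 March 2010 tolled the period for 255 days, extending the deadline to 8 August 2011.
The defendant's absence from the jurisdiction starting 2 October 2011 came too late — the period had run on 8 August 2011 — and so does not extend the deadline.

8 August 2011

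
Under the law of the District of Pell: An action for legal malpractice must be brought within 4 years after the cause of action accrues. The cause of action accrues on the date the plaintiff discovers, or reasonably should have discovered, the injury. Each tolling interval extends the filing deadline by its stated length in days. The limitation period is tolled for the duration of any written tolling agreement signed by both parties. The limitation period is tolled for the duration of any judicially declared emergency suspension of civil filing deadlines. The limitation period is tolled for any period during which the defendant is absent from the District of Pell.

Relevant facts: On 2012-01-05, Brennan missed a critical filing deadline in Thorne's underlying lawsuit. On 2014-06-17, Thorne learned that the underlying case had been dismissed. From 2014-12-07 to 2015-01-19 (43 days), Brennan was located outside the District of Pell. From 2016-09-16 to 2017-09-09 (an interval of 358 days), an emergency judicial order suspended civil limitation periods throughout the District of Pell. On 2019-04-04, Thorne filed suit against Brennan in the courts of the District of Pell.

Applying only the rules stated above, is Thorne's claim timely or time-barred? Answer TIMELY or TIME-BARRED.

Accrual is tied to discovery, so the period began on 2014-06-17 rather than on 2012-01-05 when the act occurred.
The untolled deadline — 4 years after 2014-06-17 — is 2018-06-17.
The period was tolled for 43 days by the defendant's absence from the jurisdiction (2014-12-07 to 2015-01-19), pushing the deadline to 2018-07-30.
The emergency suspension of filing deadlines from 2016-09-16 to 2017-09-09 tolled the period for 358 days, extending the deadline to 2019-07-23.
The 2019-04-04 filing precedes the 2019-07-23 deadline; the claim is timely.

TIMELY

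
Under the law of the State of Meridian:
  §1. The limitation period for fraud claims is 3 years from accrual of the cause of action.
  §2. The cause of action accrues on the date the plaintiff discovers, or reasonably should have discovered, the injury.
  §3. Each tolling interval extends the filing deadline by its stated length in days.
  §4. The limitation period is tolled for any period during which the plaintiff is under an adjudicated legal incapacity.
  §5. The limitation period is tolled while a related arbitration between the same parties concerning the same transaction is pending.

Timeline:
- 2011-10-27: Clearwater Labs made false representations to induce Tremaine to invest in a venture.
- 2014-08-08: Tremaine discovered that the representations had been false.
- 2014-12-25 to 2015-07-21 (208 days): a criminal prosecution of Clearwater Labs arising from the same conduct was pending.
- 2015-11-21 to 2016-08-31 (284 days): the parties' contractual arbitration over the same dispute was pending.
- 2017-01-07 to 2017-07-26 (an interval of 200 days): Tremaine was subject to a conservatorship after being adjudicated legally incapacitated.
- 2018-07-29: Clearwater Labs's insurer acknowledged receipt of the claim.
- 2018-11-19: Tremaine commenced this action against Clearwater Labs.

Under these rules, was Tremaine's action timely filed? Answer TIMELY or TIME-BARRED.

Accrual is tied to discovery, so the period began on 2014-08-08 rather than on 2011-10-27 when the act occurred.
The untolled deadline — 3 years after 2014-08-08 — is 2017-08-08.
Because the pending related arbitration ran from 2015-11-21 to 2016-08-31, the deadline is extended by 284 days to 2018-05-19.
Because the plaintiff's legal incapacity ran from 2017-01-07 to 2017-07-26, the deadline is extended by 200 days to 2018-12-05.
The pending criminal prosecution from 2014-12-25 to 2015-07-21 does not toll the period, because no stated rule makes a criminal prosecution a tolling event.
The other events in the timeline have no effect on the limitation period under the stated rules.
The 2018-11-19 filing precedes the 2018-12-05 deadline; the claim is timely.

TIMELY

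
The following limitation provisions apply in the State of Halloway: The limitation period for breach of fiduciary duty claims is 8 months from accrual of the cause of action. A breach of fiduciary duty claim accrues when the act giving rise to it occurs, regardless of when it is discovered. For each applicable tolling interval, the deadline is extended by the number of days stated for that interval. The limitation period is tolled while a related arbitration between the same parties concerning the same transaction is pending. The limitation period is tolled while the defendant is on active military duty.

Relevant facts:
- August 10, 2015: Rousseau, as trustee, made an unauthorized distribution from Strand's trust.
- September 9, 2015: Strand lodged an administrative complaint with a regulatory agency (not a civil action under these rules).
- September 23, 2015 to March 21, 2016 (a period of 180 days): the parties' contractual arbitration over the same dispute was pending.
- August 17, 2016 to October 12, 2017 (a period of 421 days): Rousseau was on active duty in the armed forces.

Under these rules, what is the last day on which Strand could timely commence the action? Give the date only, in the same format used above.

The limitation period began to run on August 10, 2015.
The untolled deadline — 8 months after August 10, 2015 — is April 10, 2016.
The period was tolled for 180 days by the pending related arbitration (September 23, 2015 to March 21, 2016), pushing the deadline to October 7, 2016.
The period was tolled for 421 days by the defendant's active military service (August 17, 2016 to October 12, 2017), pushing the deadline to December 2, 2017.
Nothing else in the chronology tolls or restarts the period.

December 2, 2017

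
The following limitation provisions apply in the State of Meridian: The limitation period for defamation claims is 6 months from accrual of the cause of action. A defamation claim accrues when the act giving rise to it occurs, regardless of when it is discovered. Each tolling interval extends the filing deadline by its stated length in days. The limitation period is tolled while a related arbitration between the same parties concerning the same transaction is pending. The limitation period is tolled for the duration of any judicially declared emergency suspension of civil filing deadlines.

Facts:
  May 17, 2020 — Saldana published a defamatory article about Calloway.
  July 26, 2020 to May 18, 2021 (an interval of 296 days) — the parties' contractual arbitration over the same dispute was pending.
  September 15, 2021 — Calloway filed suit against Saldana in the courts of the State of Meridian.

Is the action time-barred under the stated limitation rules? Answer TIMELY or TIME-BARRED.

TIME-BARRED

The cause of action accrued on May 17, 2020, the date of the act.
Adding the 6 months base period to May 17, 2020 gives a deadline of November 17, 2020, before any tolling.
Because the pending related arbitration ran from July 26, 2020 to May 18, 2021, the deadline is extended by 296 days to September 9, 2021.
Filing on September 15, 2021 missed the September 9, 2021 deadline — the action is time-barred.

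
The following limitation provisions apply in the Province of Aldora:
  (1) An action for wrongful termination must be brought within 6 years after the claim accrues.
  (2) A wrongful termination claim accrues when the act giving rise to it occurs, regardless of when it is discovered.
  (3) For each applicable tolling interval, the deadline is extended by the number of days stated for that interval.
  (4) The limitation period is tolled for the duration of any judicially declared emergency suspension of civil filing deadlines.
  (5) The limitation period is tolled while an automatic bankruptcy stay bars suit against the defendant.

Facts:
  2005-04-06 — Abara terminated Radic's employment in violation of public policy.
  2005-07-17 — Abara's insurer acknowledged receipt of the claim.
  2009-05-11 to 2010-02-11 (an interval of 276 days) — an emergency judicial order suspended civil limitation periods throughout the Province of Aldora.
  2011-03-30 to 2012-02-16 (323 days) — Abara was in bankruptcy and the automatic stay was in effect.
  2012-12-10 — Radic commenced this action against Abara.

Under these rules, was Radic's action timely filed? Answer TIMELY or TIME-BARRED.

The limitation period began to run on 2005-04-06.
6 years from 2005-04-06 is 2011-04-06.
The period was tolled for 276 days by the emergency suspension of filing deadlines (2009-05-11 to 2010-02-11), pushing the deadline to 2012-01-07.
The automatic bankruptcy stay from 2011-03-30 to 2012-02-16 tolled the period for 323 days, extending the deadline to 2012-11-25.
None of the other events listed affects the running of the period under the stated rules.
Radic filed on 2012-12-10, after the 2012-11-25 deadline, so the action is time-barred.

TIME-BARRED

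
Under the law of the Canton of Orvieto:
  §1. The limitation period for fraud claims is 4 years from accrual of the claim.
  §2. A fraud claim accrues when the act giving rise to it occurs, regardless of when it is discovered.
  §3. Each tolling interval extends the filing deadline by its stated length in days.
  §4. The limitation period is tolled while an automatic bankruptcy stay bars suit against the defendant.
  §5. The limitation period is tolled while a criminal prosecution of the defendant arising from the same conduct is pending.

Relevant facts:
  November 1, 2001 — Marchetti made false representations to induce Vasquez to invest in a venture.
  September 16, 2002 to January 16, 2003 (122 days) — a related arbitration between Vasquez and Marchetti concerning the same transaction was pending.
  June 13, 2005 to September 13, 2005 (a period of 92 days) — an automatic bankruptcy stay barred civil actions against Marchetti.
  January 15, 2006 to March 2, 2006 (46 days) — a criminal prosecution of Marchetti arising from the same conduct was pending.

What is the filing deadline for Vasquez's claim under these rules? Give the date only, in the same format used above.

The claim accrued on November 1, 2001, when the wrongful act occurred.
4 years from November 1, 2001 is November 1, 2005.
The period was tolled for 92 days by the automatic bankruptcy stay (June 13, 2005 to September 13, 2005), pushing the deadline to February 1, 2006.
The pending criminal prosecution from January 15, 2006 to March 2, 2006 tolled the period for 46 days, extending the deadline to March 19, 2006.
The pending related arbitration from September 16, 2002 to January 16, 2003 does not toll the period, because no stated rule makes a pending arbitration a tolling event.

March 19, 2006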